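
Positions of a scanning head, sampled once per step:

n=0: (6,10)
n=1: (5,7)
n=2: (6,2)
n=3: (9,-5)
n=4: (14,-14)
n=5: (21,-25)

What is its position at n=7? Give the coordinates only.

Taking differences between consecutive positions: (-1,-3), (+1,-5), (+3,-7), (+5,-9), (+7,-11). These grow by (+2,-2) each step.
step 6: (21,-25) + (+9,-13) → (30,-38)
step 7: (30,-38) + (+11,-15) → (41,-53)

(41,-53)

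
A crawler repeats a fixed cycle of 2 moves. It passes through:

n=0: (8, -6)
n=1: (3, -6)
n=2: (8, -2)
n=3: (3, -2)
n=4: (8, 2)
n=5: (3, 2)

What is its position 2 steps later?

The moves between consecutive positions are (-5, +0), (+5, +4), (-5, +0), (+5, +4), (-5, +0); they repeat the 2-cycle [(-5, +0), (+5, +4)].
step 6: apply (+5, +4) → (8, 6)
step 7: apply (-5, +0) → (3, 6)

(3, 6)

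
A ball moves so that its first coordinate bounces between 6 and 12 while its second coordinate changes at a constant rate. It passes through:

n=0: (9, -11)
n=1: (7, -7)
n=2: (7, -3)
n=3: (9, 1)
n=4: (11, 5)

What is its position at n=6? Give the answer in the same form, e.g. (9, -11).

(9, 13)

The first coordinate reflects between 6 and 12, moving 2 per step.
  step 5: 11 → 11
  step 6: 11 → 9
The second coordinate changes by +4 each step: at step 6 it is 13.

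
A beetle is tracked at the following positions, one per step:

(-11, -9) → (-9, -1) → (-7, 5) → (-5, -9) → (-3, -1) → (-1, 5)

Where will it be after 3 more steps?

First: linear, +2 per step → 5 at step 8.
Second: cycles through -9, -1, 5 every 3 steps. Step 8 lands at position 2 of the cycle → 5.

(5, 5)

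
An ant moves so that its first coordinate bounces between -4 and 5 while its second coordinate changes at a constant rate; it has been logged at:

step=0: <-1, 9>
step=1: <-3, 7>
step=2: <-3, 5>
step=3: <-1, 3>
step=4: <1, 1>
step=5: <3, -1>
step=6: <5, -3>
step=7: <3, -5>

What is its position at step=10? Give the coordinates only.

The first coordinate reflects between -4 and 5, moving 2 per step.
  step 8: 3 → 1
  step 9: 1 → -1
  step 10: -1 → -3
The second coordinate changes by -2 each step: at step 10 it is -11.

<-3, -11>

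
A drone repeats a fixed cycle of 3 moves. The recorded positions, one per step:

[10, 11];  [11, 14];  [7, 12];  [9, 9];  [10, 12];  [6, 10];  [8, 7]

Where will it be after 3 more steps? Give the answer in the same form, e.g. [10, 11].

The moves between consecutive positions are [+1, +3], [-4, -2], [+2, -3], [+1, +3], [-4, -2], [+2, -3]; they repeat the 3-cycle [[+1, +3], [-4, -2], [+2, -3]].
step 7: apply [+1, +3] → [9, 10]
step 8: apply [-4, -2] → [5, 8]
step 9: apply [+2, -3] → [7, 5]

[7, 5]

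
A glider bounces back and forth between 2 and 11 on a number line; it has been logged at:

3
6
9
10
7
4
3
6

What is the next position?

The value reflects between 2 and 11, moving 3 per step.
  step 8: 6 → 9

9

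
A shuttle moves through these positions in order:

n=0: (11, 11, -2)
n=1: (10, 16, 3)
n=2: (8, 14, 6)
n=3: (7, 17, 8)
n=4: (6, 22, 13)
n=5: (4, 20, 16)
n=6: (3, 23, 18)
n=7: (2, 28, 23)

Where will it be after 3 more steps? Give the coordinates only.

(-2, 34, 33)

The moves between consecutive positions are (-1, +5, +5), (-2, -2, +3), (-1, +3, +2), (-1, +5, +5), (-2, -2, +3), (-1, +3, +2), (-1, +5, +5); they repeat the 3-cycle [(-1, +5, +5), (-2, -2, +3), (-1, +3, +2)].
step 8: apply (-2, -2, +3) → (0, 26, 26)
step 9: apply (-1, +3, +2) → (-1, 29, 28)
step 10: apply (-1, +5, +5) → (-2, 34, 33)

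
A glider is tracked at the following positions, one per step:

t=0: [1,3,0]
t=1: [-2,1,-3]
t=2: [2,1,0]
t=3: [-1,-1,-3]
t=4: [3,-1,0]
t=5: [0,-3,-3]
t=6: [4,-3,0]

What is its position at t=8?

The moves between consecutive positions are [-3,-2,-3], [+4,+0,+3], [-3,-2,-3], [+4,+0,+3], [-3,-2,-3], [+4,+0,+3]; they repeat the 2-cycle [[-3,-2,-3], [+4,+0,+3]].
step 7: apply [-3,-2,-3] → [1,-5,-3]
step 8: apply [+4,+0,+3] → [5,-5,0]

[5,-5,0]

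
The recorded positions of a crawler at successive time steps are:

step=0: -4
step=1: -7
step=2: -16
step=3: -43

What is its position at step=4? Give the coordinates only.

Step-to-step displacements: -3, -9, -27; each is 3× the previous.
step 4: -43 − 81 → -124

-124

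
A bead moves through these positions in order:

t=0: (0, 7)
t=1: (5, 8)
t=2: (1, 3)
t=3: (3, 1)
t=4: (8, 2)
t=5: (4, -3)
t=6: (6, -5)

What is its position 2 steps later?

(7, -9)

The moves between consecutive positions are (+5, +1), (-4, -5), (+2, -2), (+5, +1), (-4, -5), (+2, -2); they repeat the 3-cycle [(+5, +1), (-4, -5), (+2, -2)].
step 7: apply (+5, +1) → (11, -4)
step 8: apply (-4, -5) → (7, -9)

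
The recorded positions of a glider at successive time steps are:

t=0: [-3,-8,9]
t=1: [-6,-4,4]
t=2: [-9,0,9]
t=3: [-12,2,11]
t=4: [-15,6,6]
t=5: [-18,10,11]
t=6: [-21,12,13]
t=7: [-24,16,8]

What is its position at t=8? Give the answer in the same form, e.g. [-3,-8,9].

[-27,20,13]

Differencing gives [-3,+4,-5], [-3,+4,+5], [-3,+2,+2], [-3,+4,-5], [-3,+4,+5], [-3,+2,+2], [-3,+4,-5]. This is the pattern [-3,+4,-5], [-3,+4,+5], [-3,+2,+2] repeated.
step 8: apply [-3,+4,+5] → [-27,20,13]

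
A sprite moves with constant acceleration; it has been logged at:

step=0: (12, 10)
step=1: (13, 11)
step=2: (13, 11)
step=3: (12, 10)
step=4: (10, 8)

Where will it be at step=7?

(-2, -4)

First differences are (+1, +1), (+0, +0), (-1, -1), (-2, -2); their common second difference is (-1, -1) (constant acceleration).
step 5: (10, 8) + (-3, -3) → (7, 5)
step 6: (7, 5) + (-4, -4) → (3, 1)
step 7: (3, 1) + (-5, -5) → (-2, -4)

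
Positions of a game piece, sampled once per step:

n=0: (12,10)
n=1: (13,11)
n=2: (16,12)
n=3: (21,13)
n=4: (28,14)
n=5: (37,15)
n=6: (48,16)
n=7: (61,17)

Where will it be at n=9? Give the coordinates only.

(93,19)

First differences are (+1,+1), (+3,+1), (+5,+1), (+7,+1), (+9,+1), (+11,+1), (+13,+1); their common second difference is (+2,+0) (constant acceleration).
step 8: (61,17) + (+15,+1) → (76,18)
step 9: (76,18) + (+17,+1) → (93,19)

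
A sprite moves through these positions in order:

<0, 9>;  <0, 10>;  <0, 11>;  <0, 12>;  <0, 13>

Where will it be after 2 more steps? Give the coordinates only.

<0, 15>

Constant displacement of <+0, +1> per step.
step 5: <0, 13> + <+0, +1> → <0, 14>
step 6: <0, 14> + <+0, +1> → <0, 15>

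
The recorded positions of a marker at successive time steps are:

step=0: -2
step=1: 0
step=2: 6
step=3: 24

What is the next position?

78

Consecutive displacements +2, +6, +18 scale by a factor of 3 each step.
step 4: 24 + 54 → 78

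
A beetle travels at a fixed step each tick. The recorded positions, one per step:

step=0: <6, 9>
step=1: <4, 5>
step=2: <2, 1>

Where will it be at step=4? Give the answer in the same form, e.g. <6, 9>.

<-2, -7>

The position changes by <-2, -4> every step.
step 3: <2, 1> + <-2, -4> → <0, -3>
step 4: <0, -3> + <-2, -4> → <-2, -7>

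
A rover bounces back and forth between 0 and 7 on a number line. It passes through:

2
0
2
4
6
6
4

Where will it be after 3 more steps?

2

The value reflects between 0 and 7, moving 2 per step.
  step 7: 4 → 2
  step 8: 2 → 0
  step 9: 0 → 2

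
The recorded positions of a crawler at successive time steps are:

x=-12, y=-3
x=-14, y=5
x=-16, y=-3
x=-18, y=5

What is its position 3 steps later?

x=-24, y=-3

X: linear, -2 per step → -24 at step 6.
Y: cycles through -3, 5 every 2 steps. Step 6 lands at position 0 of the cycle → -3.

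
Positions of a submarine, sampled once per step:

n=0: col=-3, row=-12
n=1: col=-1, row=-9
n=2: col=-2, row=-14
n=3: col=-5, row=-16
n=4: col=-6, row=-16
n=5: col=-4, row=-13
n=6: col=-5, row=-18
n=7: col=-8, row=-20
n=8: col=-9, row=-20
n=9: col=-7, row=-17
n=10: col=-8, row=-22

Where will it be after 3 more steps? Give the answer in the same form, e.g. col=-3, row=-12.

col=-10, row=-21

Step-to-step displacements: (+2,+3), (-1,-5), (-3,-2), (-1,+0), (+2,+3), (-1,-5), (-3,-2), (-1,+0), (+2,+3), (-1,-5) — a repeating cycle of length 4.
step 11: apply (-3,-2) → col=-11, row=-24
step 12: apply (-1,+0) → col=-12, row=-24
step 13: apply (+2,+3) → col=-10, row=-21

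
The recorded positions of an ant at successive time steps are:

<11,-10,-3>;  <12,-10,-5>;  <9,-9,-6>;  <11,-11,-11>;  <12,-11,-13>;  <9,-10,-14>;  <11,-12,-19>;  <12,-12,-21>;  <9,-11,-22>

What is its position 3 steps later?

<9,-12,-30>

The moves between consecutive positions are <+1,+0,-2>, <-3,+1,-1>, <+2,-2,-5>, <+1,+0,-2>, <-3,+1,-1>, <+2,-2,-5>, <+1,+0,-2>, <-3,+1,-1>; they repeat the 3-cycle [<+1,+0,-2>, <-3,+1,-1>, <+2,-2,-5>].
step 9: apply <+2,-2,-5> → <11,-13,-27>
step 10: apply <+1,+0,-2> → <12,-13,-29>
step 11: apply <-3,+1,-1> → <9,-12,-30>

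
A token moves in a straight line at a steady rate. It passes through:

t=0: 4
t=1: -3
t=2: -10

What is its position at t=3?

-17

Constant displacement of -7 per step.
step 3: -10 − 7 → -17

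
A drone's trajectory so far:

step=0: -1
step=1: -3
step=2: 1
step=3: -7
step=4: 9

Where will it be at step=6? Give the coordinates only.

41

The jumps are -2, +4, -8, +16 — a geometric progression with ratio -2.
step 5: 9 − 32 → -23
step 6: -23 + 64 → 41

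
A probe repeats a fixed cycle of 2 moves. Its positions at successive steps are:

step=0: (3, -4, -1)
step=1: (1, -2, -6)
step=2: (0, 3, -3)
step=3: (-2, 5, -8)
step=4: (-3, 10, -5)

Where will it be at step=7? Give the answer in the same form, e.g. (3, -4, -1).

The moves between consecutive positions are (-2, +2, -5), (-1, +5, +3), (-2, +2, -5), (-1, +5, +3); they repeat the 2-cycle [(-2, +2, -5), (-1, +5, +3)].
step 5: apply (-2, +2, -5) → (-5, 12, -10)
step 6: apply (-1, +5, +3) → (-6, 17, -7)
step 7: apply (-2, +2, -5) → (-8, 19, -12)

(-8, 19, -12)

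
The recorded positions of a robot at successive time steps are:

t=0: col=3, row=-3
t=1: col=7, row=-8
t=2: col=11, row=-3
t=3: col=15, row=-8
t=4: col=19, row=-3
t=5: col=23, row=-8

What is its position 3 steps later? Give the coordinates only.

col=35, row=-3

Differencing gives (+4,-5), (+4,+5), (+4,-5), (+4,+5), (+4,-5). This is the pattern (+4,-5), (+4,+5) repeated.
step 6: apply (+4,+5) → col=27, row=-3
step 7: apply (+4,-5) → col=31, row=-8
step 8: apply (+4,+5) → col=35, row=-3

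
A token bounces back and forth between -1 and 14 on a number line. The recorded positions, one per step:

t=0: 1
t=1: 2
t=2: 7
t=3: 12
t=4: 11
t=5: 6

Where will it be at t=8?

7

The value reflects between -1 and 14, moving 5 per step.
  step 6: 6 → 1
  step 7: 1 → 2
  step 8: 2 → 7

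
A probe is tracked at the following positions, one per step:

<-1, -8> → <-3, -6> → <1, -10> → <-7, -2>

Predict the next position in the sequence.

<9, -18>

Consecutive displacements <-2, +2>, <+4, -4>, <-8, +8> scale by a factor of -2 each step.
step 4: <-7, -2> + <+16, -16> → <9, -18>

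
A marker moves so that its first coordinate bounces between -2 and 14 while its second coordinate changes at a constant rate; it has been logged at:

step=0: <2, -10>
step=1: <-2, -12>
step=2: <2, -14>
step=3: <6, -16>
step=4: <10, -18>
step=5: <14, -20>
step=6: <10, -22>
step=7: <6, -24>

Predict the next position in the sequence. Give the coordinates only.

The first coordinate travels 4 per step and bounces off the walls at -2 and 14.
  step 8: 6 → 2
The second coordinate changes by -2 each step: at step 8 it is -26.

<2, -26>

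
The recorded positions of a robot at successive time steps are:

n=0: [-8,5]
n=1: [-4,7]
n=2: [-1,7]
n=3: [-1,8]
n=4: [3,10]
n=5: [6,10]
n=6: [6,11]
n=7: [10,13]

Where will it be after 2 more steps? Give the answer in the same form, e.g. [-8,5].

[13,14]

The moves between consecutive positions are [+4,+2], [+3,+0], [+0,+1], [+4,+2], [+3,+0], [+0,+1], [+4,+2]; they repeat the 3-cycle [[+4,+2], [+3,+0], [+0,+1]].
step 8: apply [+3,+0] → [13,13]
step 9: apply [+0,+1] → [13,14]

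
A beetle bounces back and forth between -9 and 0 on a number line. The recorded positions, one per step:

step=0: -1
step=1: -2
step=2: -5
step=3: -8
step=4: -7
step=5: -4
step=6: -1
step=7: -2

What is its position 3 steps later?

The value reflects between -9 and 0, moving 3 per step.
  step 8: -2 → -5
  step 9: -5 → -8
  step 10: -8 → -7

-7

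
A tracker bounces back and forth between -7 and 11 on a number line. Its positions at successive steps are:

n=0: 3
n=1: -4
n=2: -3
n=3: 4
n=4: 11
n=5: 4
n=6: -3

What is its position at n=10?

The value travels 7 per step and bounces off the walls at -7 and 11.
  step 7: -3 → -4
  step 8: -4 → 3
  step 9: 3 → 10
  step 10: 10 → 5

5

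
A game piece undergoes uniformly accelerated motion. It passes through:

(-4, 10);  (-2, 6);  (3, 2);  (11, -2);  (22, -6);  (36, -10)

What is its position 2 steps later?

(73, -18)

First differences are (+2, -4), (+5, -4), (+8, -4), (+11, -4), (+14, -4); their common second difference is (+3, +0) (constant acceleration).
step 6: (36, -10) + (+17, -4) → (53, -14)
step 7: (53, -14) + (+20, -4) → (73, -18)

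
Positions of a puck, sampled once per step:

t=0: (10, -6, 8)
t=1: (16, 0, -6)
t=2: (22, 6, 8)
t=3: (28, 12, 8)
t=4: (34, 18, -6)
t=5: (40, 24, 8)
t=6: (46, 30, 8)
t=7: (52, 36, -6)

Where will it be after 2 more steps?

(64, 48, 8)

The first coordinate changes by +6 each step, so at step 9 it is 10 + 9·(6) = 64.
The second coordinate changes by +6 each step, so at step 9 it is -6 + 9·(6) = 48.
The third coordinate repeats the cycle [8, -6, 8] with period 3; step 9 mod 3 = 0, giving 8.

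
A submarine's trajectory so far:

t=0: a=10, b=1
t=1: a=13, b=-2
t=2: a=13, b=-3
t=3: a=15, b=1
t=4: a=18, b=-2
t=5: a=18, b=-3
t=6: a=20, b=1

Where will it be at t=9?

Differencing gives (+3,-3), (+0,-1), (+2,+4), (+3,-3), (+0,-1), (+2,+4). This is the pattern (+3,-3), (+0,-1), (+2,+4) repeated.
step 7: apply (+3,-3) → a=23, b=-2
step 8: apply (+0,-1) → a=23, b=-3
step 9: apply (+2,+4) → a=25, b=1

a=25, b=1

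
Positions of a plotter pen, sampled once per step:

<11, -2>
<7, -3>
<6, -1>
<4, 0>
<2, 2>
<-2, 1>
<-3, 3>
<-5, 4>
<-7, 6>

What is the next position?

The moves between consecutive positions are <-4, -1>, <-1, +2>, <-2, +1>, <-2, +2>, <-4, -1>, <-1, +2>, <-2, +1>, <-2, +2>; they repeat the 4-cycle [<-4, -1>, <-1, +2>, <-2, +1>, <-2, +2>].
step 9: apply <-4, -1> → <-11, 5>

<-11, 5>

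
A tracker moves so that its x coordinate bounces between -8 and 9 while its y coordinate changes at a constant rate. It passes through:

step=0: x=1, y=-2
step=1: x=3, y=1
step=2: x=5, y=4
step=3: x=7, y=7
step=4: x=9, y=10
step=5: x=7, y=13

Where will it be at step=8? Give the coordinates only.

x=1, y=22

The x coordinate reflects between -8 and 9, moving 2 per step.
  step 6: 7 → 5
  step 7: 5 → 3
  step 8: 3 → 1
The y coordinate changes by +3 each step: at step 8 it is 22.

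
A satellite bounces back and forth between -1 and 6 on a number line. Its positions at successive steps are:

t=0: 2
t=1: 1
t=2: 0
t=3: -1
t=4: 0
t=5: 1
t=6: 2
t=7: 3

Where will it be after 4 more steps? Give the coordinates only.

5

The value reflects between -1 and 6, moving 1 per step.
  step 8: 3 → 4
  step 9: 4 → 5
  step 10: 5 → 6
  step 11: 6 → 5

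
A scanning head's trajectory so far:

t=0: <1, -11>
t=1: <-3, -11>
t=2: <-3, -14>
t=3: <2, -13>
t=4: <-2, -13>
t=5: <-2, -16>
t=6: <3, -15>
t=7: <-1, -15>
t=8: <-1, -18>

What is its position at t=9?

Differencing gives <-4, +0>, <+0, -3>, <+5, +1>, <-4, +0>, <+0, -3>, <+5, +1>, <-4, +0>, <+0, -3>. This is the pattern <-4, +0>, <+0, -3>, <+5, +1> repeated.
step 9: apply <+5, +1> → <4, -17>

<4, -17>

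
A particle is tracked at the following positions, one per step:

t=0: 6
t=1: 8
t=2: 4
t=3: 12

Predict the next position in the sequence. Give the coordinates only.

-4

Consecutive displacements +2, -4, +8 scale by a factor of -2 each step.
step 4: 12 − 16 → -4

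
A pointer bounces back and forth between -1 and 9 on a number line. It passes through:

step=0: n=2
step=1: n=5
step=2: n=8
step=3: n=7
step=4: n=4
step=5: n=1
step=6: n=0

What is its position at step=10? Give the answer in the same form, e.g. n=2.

The value travels 3 per step and bounces off the walls at -1 and 9.
  step 7: 0 → 3
  step 8: 3 → 6
  step 9: 6 → 9
  step 10: 9 → 6

n=6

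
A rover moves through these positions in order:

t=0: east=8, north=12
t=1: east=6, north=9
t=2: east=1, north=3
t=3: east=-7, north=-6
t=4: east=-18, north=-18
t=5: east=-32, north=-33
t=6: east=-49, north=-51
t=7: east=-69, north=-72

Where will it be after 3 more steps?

Taking differences between consecutive positions: (-2, -3), (-5, -6), (-8, -9), (-11, -12), (-14, -15), (-17, -18), (-20, -21). These grow by (-3, -3) each step.
step 8: east=-69, north=-72 + (-23, -24) → east=-92, north=-96
step 9: east=-92, north=-96 + (-26, -27) → east=-118, north=-123
step 10: east=-118, north=-123 + (-29, -30) → east=-147, north=-153

east=-147, north=-153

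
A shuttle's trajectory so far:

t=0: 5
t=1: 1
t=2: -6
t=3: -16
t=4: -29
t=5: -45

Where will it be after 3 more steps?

Successive displacements: -4, -7, -10, -13, -16 — each changes by -3.
step 6: -45 − 19 → -64
step 7: -64 − 22 → -86
step 8: -86 − 25 → -111

-111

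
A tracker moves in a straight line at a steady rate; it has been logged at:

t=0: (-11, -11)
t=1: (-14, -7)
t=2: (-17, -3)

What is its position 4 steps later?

Each step adds (-3, +4) to the position.
step 3: (-17, -3) + (-3, +4) → (-20, 1)
step 4: (-20, 1) + (-3, +4) → (-23, 5)
step 5: (-23, 5) + (-3, +4) → (-26, 9)
step 6: (-26, 9) + (-3, +4) → (-29, 13)

(-29, 13)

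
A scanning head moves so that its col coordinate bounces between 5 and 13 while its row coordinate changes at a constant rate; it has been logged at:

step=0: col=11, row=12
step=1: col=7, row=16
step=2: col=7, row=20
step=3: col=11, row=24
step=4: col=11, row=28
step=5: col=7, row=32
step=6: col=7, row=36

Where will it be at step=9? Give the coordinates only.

col=7, row=48

The col coordinate travels 4 per step and bounces off the walls at 5 and 13.
  step 7: 7 → 11
  step 8: 11 → 11
  step 9: 11 → 7
The row coordinate changes by +4 each step: at step 9 it is 48.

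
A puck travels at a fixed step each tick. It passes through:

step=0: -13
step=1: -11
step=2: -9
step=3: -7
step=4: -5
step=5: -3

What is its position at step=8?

Constant displacement of +2 per step.
step 6: -3 + 2 → -1
step 7: -1 + 2 → 1
step 8: 1 + 2 → 3

3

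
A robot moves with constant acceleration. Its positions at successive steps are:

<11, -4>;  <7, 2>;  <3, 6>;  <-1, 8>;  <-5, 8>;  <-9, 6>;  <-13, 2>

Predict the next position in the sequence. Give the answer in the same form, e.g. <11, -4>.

<-17, -4>

Successive displacements: <-4, +6>, <-4, +4>, <-4, +2>, <-4, +0>, <-4, -2>, <-4, -4> — each changes by <+0, -2>.
step 7: <-13, 2> + <-4, -6> → <-17, -4>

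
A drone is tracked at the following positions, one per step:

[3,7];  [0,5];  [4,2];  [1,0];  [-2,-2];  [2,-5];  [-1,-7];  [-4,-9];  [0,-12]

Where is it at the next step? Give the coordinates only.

[-3,-14]

Differencing gives [-3,-2], [+4,-3], [-3,-2], [-3,-2], [+4,-3], [-3,-2], [-3,-2], [+4,-3]. This is the pattern [-3,-2], [+4,-3], [-3,-2] repeated.
step 9: apply [-3,-2] → [-3,-14]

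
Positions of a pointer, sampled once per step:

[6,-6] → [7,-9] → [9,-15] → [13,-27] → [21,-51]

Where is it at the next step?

Step-to-step displacements: [+1,-3], [+2,-6], [+4,-12], [+8,-24]; each is 2× the previous.
step 5: [21,-51] + [+16,-48] → [37,-99]

[37,-99]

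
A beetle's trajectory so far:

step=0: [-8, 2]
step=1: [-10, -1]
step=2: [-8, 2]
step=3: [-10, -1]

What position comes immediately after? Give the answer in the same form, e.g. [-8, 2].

[-8, 2]

Consecutive displacements [-2, -3], [+2, +3], [-2, -3] scale by a factor of -1 each step.
step 4: [-10, -1] + [+2, +3] → [-8, 2]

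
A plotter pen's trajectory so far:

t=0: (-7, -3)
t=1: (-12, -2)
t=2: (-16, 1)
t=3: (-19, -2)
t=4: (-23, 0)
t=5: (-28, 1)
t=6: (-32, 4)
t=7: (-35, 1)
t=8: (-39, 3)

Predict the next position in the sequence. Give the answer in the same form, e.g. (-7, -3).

(-44, 4)

Step-to-step displacements: (-5, +1), (-4, +3), (-3, -3), (-4, +2), (-5, +1), (-4, +3), (-3, -3), (-4, +2) — a repeating cycle of length 4.
step 9: apply (-5, +1) → (-44, 4)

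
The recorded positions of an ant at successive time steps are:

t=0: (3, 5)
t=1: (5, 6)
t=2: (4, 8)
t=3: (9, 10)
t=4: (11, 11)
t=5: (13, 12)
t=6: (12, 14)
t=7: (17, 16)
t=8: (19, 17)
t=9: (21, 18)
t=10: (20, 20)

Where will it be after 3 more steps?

(29, 24)

The moves between consecutive positions are (+2, +1), (-1, +2), (+5, +2), (+2, +1), (+2, +1), (-1, +2), (+5, +2), (+2, +1), (+2, +1), (-1, +2); they repeat the 4-cycle [(+2, +1), (-1, +2), (+5, +2), (+2, +1)].
step 11: apply (+5, +2) → (25, 22)
step 12: apply (+2, +1) → (27, 23)
step 13: apply (+2, +1) → (29, 24)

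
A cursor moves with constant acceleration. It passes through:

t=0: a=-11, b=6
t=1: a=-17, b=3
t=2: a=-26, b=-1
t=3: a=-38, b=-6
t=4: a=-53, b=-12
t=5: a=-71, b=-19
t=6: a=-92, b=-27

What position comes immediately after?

Taking differences between consecutive positions: (-6, -3), (-9, -4), (-12, -5), (-15, -6), (-18, -7), (-21, -8). These grow by (-3, -1) each step.
step 7: a=-92, b=-27 + (-24, -9) → a=-116, b=-36

a=-116, b=-36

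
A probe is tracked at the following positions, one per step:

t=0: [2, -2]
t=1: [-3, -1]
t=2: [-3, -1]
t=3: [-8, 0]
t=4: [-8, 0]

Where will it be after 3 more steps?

Differencing gives [-5, +1], [+0, +0], [-5, +1], [+0, +0]. This is the pattern [-5, +1], [+0, +0] repeated.
step 5: apply [-5, +1] → [-13, 1]
step 6: apply [+0, +0] → [-13, 1]
step 7: apply [-5, +1] → [-18, 2]

[-18, 2]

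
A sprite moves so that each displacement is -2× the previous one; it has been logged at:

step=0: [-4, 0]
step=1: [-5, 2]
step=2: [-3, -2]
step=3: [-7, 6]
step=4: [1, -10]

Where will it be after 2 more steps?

The jumps are [-1, +2], [+2, -4], [-4, +8], [+8, -16] — a geometric progression with ratio -2.
step 5: [1, -10] + [-16, +32] → [-15, 22]
step 6: [-15, 22] + [+32, -64] → [17, -42]

[17, -42]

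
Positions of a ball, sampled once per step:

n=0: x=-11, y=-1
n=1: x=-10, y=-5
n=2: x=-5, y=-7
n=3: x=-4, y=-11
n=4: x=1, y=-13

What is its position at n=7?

The moves between consecutive positions are (+1, -4), (+5, -2), (+1, -4), (+5, -2); they repeat the 2-cycle [(+1, -4), (+5, -2)].
step 5: apply (+1, -4) → x=2, y=-17
step 6: apply (+5, -2) → x=7, y=-19
step 7: apply (+1, -4) → x=8, y=-23

x=8, y=-23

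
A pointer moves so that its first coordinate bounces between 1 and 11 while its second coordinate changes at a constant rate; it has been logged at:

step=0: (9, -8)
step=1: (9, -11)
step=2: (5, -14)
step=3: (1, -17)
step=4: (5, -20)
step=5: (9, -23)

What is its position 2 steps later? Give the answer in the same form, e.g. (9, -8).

(5, -29)

The first coordinate travels 4 per step and bounces off the walls at 1 and 11.
  step 6: 9 → 9
  step 7: 9 → 5
The second coordinate changes by -3 each step: at step 7 it is -29.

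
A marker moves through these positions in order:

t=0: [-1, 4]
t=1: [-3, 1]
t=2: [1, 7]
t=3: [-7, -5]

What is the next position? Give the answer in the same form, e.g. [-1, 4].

[9, 19]

Consecutive displacements [-2, -3], [+4, +6], [-8, -12] scale by a factor of -2 each step.
step 4: [-7, -5] + [+16, +24] → [9, 19]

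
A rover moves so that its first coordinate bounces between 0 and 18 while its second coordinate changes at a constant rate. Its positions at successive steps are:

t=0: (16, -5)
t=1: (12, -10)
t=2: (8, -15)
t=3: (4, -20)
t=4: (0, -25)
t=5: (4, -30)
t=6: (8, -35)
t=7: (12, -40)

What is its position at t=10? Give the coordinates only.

(12, -55)

The first coordinate reflects between 0 and 18, moving 4 per step.
  step 8: 12 → 16
  step 9: 16 → 16
  step 10: 16 → 12
The second coordinate changes by -5 each step: at step 10 it is -55.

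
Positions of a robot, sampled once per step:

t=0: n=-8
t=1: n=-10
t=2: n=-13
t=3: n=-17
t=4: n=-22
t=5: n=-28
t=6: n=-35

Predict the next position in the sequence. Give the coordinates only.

n=-43

Taking differences between consecutive positions: -2, -3, -4, -5, -6, -7. These grow by -1 each step.
step 7: -35 − 8 → n=-43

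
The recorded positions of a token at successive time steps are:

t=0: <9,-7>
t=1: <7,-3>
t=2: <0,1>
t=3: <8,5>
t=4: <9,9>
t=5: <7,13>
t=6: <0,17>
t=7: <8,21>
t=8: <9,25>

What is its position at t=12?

The first coordinate repeats the cycle [9, 7, 0, 8] with period 4; step 12 mod 4 = 0, giving 9.
The second coordinate changes by +4 each step, so at step 12 it is -7 + 12·(4) = 41.

<9,41>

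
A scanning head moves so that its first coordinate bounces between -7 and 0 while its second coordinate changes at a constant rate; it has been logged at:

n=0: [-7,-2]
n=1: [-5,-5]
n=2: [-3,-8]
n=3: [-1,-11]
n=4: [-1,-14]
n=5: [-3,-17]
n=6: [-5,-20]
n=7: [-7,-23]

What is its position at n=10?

The first coordinate travels 2 per step and bounces off the walls at -7 and 0.
  step 8: -7 → -5
  step 9: -5 → -3
  step 10: -3 → -1
The second coordinate changes by -3 each step: at step 10 it is -32.

[-1,-32]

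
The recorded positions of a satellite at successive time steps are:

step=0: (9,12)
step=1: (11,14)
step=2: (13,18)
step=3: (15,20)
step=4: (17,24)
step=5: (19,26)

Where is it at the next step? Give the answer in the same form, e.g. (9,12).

(21,30)

The moves between consecutive positions are (+2,+2), (+2,+4), (+2,+2), (+2,+4), (+2,+2); they repeat the 2-cycle [(+2,+2), (+2,+4)].
step 6: apply (+2,+4) → (21,30)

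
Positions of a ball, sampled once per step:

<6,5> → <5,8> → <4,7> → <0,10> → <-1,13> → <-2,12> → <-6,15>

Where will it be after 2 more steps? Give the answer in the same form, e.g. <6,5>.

Differencing gives <-1,+3>, <-1,-1>, <-4,+3>, <-1,+3>, <-1,-1>, <-4,+3>. This is the pattern <-1,+3>, <-1,-1>, <-4,+3> repeated.
step 7: apply <-1,+3> → <-7,18>
step 8: apply <-1,-1> → <-8,17>

<-8,17>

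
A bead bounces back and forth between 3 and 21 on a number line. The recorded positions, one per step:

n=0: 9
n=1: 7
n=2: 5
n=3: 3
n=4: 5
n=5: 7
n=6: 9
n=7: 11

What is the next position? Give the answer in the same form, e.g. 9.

13

The value travels 2 per step and bounces off the walls at 3 and 21.
  step 8: 11 → 13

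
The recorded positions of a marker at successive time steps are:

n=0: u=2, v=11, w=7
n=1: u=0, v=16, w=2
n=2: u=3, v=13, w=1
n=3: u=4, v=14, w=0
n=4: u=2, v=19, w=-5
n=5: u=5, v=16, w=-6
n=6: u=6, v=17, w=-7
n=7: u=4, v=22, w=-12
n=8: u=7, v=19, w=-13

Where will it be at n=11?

u=9, v=22, w=-20

Differencing gives (-2,+5,-5), (+3,-3,-1), (+1,+1,-1), (-2,+5,-5), (+3,-3,-1), (+1,+1,-1), (-2,+5,-5), (+3,-3,-1). This is the pattern (-2,+5,-5), (+3,-3,-1), (+1,+1,-1) repeated.
step 9: apply (+1,+1,-1) → u=8, v=20, w=-14
step 10: apply (-2,+5,-5) → u=6, v=25, w=-19
step 11: apply (+3,-3,-1) → u=9, v=22, w=-20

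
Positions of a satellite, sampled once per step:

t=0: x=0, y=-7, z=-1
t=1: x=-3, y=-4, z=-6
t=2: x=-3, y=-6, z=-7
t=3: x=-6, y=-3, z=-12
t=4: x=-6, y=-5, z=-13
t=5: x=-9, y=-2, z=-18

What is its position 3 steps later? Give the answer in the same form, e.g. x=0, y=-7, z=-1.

x=-12, y=-3, z=-25

Step-to-step displacements: (-3, +3, -5), (+0, -2, -1), (-3, +3, -5), (+0, -2, -1), (-3, +3, -5) — a repeating cycle of length 2.
step 6: apply (+0, -2, -1) → x=-9, y=-4, z=-19
step 7: apply (-3, +3, -5) → x=-12, y=-1, z=-24
step 8: apply (+0, -2, -1) → x=-12, y=-3, z=-25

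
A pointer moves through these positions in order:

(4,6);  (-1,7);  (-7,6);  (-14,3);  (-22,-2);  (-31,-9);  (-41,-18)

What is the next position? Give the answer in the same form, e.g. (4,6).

Successive displacements: (-5,+1), (-6,-1), (-7,-3), (-8,-5), (-9,-7), (-10,-9) — each changes by (-1,-2).
step 7: (-41,-18) + (-11,-11) → (-52,-29)

(-52,-29)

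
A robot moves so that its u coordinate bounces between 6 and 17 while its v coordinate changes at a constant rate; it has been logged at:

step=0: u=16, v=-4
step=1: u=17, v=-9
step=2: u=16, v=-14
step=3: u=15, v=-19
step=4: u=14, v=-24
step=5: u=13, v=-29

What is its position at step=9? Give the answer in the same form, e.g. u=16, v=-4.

u=9, v=-49

The u coordinate travels 1 per step and bounces off the walls at 6 and 17.
  step 6: 13 → 12
  step 7: 12 → 11
  step 8: 11 → 10
  step 9: 10 → 9
The v coordinate changes by -5 each step: at step 9 it is -49.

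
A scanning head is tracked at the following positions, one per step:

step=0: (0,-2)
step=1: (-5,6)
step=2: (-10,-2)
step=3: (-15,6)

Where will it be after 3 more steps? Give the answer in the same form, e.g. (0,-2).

(-30,-2)

The first coordinate changes by -5 each step, so at step 6 it is 0 + 6·(-5) = -30.
The second coordinate repeats the cycle [-2, 6] with period 2; step 6 mod 2 = 0, giving -2.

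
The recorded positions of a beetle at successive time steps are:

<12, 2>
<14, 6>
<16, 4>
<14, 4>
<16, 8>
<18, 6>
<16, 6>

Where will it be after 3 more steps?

<18, 8>

The moves between consecutive positions are <+2, +4>, <+2, -2>, <-2, +0>, <+2, +4>, <+2, -2>, <-2, +0>; they repeat the 3-cycle [<+2, +4>, <+2, -2>, <-2, +0>].
step 7: apply <+2, +4> → <18, 10>
step 8: apply <+2, -2> → <20, 8>
step 9: apply <-2, +0> → <18, 8>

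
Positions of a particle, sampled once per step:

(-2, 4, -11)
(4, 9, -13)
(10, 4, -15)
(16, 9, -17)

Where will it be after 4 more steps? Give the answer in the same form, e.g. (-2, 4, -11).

The first coordinate changes by +6 each step, so at step 7 it is -2 + 7·(6) = 40.
The second coordinate repeats the cycle [4, 9] with period 2; step 7 mod 2 = 1, giving 9.
The third coordinate changes by -2 each step, so at step 7 it is -11 + 7·(-2) = -25.

(40, 9, -25)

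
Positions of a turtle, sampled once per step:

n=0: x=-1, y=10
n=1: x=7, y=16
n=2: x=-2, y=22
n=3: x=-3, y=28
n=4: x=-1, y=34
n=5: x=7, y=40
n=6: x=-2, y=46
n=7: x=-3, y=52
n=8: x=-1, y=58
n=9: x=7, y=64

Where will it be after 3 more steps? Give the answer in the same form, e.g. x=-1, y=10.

x=-1, y=82

X: cycles through -1, 7, -2, -3 every 4 steps. Step 12 lands at position 0 of the cycle → -1.
Y: linear, +6 per step → 82 at step 12.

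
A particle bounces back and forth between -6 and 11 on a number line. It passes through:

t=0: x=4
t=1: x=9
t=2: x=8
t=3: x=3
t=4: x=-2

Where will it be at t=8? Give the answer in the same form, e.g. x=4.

x=10

The value travels 5 per step and bounces off the walls at -6 and 11.
  step 5: -2 → -5
  step 6: -5 → 0
  step 7: 0 → 5
  step 8: 5 → 10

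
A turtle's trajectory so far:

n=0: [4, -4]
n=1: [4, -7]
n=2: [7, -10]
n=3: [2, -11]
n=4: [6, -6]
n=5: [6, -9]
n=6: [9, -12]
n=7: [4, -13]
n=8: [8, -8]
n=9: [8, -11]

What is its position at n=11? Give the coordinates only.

Differencing gives [+0, -3], [+3, -3], [-5, -1], [+4, +5], [+0, -3], [+3, -3], [-5, -1], [+4, +5], [+0, -3]. This is the pattern [+0, -3], [+3, -3], [-5, -1], [+4, +5] repeated.
step 10: apply [+3, -3] → [11, -14]
step 11: apply [-5, -1] → [6, -15]

[6, -15]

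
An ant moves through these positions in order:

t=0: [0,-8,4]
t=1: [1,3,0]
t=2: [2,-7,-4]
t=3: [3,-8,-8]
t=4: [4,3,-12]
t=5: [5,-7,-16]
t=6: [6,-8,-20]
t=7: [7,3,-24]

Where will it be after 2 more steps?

The first coordinate changes by +1 each step, so at step 9 it is 0 + 9·(1) = 9.
The second coordinate repeats the cycle [-8, 3, -7] with period 3; step 9 mod 3 = 0, giving -8.
The third coordinate changes by -4 each step, so at step 9 it is 4 + 9·(-4) = -32.

[9,-8,-32]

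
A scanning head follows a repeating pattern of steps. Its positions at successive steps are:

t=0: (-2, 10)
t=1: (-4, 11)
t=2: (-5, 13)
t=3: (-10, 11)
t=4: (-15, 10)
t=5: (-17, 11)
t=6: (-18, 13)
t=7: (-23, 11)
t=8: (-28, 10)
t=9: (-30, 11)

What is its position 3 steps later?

Step-to-step displacements: (-2, +1), (-1, +2), (-5, -2), (-5, -1), (-2, +1), (-1, +2), (-5, -2), (-5, -1), (-2, +1) — a repeating cycle of length 4.
step 10: apply (-1, +2) → (-31, 13)
step 11: apply (-5, -2) → (-36, 11)
step 12: apply (-5, -1) → (-41, 10)

(-41, 10)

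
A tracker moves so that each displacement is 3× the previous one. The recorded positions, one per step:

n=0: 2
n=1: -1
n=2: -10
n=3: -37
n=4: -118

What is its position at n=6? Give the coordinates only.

-1090

Step-to-step displacements: -3, -9, -27, -81; each is 3× the previous.
step 5: -118 − 243 → -361
step 6: -361 − 729 → -1090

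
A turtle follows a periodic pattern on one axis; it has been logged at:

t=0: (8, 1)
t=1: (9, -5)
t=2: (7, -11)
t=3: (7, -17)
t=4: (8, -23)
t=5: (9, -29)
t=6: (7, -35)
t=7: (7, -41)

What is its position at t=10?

(7, -59)

First: cycles through 8, 9, 7, 7 every 4 steps. Step 10 lands at position 2 of the cycle → 7.
Second: linear, -6 per step → -59 at step 10.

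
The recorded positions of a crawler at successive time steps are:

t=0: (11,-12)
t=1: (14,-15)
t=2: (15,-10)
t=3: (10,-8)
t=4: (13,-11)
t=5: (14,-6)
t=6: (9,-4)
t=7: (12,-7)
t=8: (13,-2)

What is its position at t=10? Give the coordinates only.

The moves between consecutive positions are (+3,-3), (+1,+5), (-5,+2), (+3,-3), (+1,+5), (-5,+2), (+3,-3), (+1,+5); they repeat the 3-cycle [(+3,-3), (+1,+5), (-5,+2)].
step 9: apply (-5,+2) → (8,0)
step 10: apply (+3,-3) → (11,-3)

(11,-3)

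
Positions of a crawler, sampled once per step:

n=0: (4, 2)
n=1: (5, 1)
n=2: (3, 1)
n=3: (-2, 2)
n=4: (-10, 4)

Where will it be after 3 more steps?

(-52, 16)

Successive displacements: (+1, -1), (-2, +0), (-5, +1), (-8, +2) — each changes by (-3, +1).
step 5: (-10, 4) + (-11, +3) → (-21, 7)
step 6: (-21, 7) + (-14, +4) → (-35, 11)
step 7: (-35, 11) + (-17, +5) → (-52, 16)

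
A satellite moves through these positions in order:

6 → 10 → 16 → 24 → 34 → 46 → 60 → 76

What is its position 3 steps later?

Successive displacements: +4, +6, +8, +10, +12, +14, +16 — each changes by +2.
step 8: 76 + 18 → 94
step 9: 94 + 20 → 114
step 10: 114 + 22 → 136

136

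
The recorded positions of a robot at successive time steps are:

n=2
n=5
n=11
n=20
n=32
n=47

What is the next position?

Successive displacements: +3, +6, +9, +12, +15 — each changes by +3.
step 6: 47 + 18 → n=65

n=65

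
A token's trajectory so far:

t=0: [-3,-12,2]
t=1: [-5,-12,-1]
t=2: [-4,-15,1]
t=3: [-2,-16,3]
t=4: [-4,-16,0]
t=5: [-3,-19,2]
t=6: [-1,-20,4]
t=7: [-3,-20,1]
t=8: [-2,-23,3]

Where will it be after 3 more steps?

[-1,-27,4]

Step-to-step displacements: [-2,+0,-3], [+1,-3,+2], [+2,-1,+2], [-2,+0,-3], [+1,-3,+2], [+2,-1,+2], [-2,+0,-3], [+1,-3,+2] — a repeating cycle of length 3.
step 9: apply [+2,-1,+2] → [0,-24,5]
step 10: apply [-2,+0,-3] → [-2,-24,2]
step 11: apply [+1,-3,+2] → [-1,-27,4]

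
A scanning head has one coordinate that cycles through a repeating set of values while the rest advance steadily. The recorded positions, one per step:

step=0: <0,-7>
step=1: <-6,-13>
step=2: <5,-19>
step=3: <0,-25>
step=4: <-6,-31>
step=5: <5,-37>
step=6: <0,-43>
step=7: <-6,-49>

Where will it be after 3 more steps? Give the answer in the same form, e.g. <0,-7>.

<-6,-67>

The first coordinate repeats the cycle [0, -6, 5] with period 3; step 10 mod 3 = 1, giving -6.
The second coordinate changes by -6 each step, so at step 10 it is -7 + 10·(-6) = -67.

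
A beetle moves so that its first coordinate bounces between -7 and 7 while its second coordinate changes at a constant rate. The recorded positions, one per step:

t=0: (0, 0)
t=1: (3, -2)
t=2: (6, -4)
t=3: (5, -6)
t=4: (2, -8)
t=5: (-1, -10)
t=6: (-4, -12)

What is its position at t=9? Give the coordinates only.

(-1, -18)

The first coordinate reflects between -7 and 7, moving 3 per step.
  step 7: -4 → -7
  step 8: -7 → -4
  step 9: -4 → -1
The second coordinate changes by -2 each step: at step 9 it is -18.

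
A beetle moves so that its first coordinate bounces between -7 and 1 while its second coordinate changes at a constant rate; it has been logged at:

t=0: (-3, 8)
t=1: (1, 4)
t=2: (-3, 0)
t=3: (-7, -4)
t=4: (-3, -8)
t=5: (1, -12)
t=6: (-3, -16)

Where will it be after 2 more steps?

(-3, -24)

The first coordinate travels 4 per step and bounces off the walls at -7 and 1.
  step 7: -3 → -7
  step 8: -7 → -3
The second coordinate changes by -4 each step: at step 8 it is -24.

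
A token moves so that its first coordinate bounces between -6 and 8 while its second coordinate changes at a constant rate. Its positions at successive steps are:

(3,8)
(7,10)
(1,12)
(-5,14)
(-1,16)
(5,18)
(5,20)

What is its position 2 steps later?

(-5,24)

The first coordinate travels 6 per step and bounces off the walls at -6 and 8.
  step 7: 5 → -1
  step 8: -1 → -5
The second coordinate changes by +2 each step: at step 8 it is 24.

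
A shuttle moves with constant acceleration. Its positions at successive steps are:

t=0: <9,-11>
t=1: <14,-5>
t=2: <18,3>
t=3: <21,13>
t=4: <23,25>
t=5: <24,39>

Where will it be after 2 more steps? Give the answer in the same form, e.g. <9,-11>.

<23,73>

First differences are <+5,+6>, <+4,+8>, <+3,+10>, <+2,+12>, <+1,+14>; their common second difference is <-1,+2> (constant acceleration).
step 6: <24,39> + <+0,+16> → <24,55>
step 7: <24,55> + <-1,+18> → <23,73>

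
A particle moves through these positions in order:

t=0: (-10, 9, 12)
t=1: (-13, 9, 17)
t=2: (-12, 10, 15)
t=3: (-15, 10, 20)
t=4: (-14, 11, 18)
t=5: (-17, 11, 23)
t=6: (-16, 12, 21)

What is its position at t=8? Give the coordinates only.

The moves between consecutive positions are (-3, +0, +5), (+1, +1, -2), (-3, +0, +5), (+1, +1, -2), (-3, +0, +5), (+1, +1, -2); they repeat the 2-cycle [(-3, +0, +5), (+1, +1, -2)].
step 7: apply (-3, +0, +5) → (-19, 12, 26)
step 8: apply (+1, +1, -2) → (-18, 13, 24)

(-18, 13, 24)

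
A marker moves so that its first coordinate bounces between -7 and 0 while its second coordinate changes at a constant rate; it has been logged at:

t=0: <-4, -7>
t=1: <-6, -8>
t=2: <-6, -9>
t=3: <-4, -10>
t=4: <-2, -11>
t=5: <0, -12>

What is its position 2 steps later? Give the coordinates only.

The first coordinate travels 2 per step and bounces off the walls at -7 and 0.
  step 6: 0 → -2
  step 7: -2 → -4
The second coordinate changes by -1 each step: at step 7 it is -14.

<-4, -14>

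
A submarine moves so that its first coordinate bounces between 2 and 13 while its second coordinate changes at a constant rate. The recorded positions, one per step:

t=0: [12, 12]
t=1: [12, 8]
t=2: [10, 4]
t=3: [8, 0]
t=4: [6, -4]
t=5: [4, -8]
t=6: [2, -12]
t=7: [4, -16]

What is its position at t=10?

The first coordinate travels 2 per step and bounces off the walls at 2 and 13.
  step 8: 4 → 6
  step 9: 6 → 8
  step 10: 8 → 10
The second coordinate changes by -4 each step: at step 10 it is -28.

[10, -28]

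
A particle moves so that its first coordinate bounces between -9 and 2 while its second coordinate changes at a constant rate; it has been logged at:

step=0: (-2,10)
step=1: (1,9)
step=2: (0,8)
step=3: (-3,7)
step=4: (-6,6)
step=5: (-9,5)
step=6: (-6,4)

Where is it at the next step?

(-3,3)

The first coordinate reflects between -9 and 2, moving 3 per step.
  step 7: -6 → -3
The second coordinate changes by -1 each step: at step 7 it is 3.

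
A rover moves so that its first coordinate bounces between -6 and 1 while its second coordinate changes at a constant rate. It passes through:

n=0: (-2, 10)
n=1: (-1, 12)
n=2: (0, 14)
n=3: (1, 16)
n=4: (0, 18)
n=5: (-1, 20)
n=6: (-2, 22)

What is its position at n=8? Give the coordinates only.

The first coordinate reflects between -6 and 1, moving 1 per step.
  step 7: -2 → -3
  step 8: -3 → -4
The second coordinate changes by +2 each step: at step 8 it is 26.

(-4, 26)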